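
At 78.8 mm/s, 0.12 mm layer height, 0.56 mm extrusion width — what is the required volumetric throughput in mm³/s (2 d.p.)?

5.30

Bead cross-section: 0.12 × 0.56 → 0.0672 mm².
Q = v·A = 78.8 × 0.0672 = 5.30 mm³/s.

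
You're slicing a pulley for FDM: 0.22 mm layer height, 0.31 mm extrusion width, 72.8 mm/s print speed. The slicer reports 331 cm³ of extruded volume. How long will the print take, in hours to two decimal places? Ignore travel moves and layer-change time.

18.52 hours

Bead cross-section: 0.22 × 0.31 → 0.0682 mm².
Toolpath length = 331 cm³ / 0.0682 mm² = 331000 / 0.0682 = 4853372.4 mm.
Time extruding = 4853372.4 / 72.8 = 66667.2 s.
That's 66667.2 s → 18.52 hours.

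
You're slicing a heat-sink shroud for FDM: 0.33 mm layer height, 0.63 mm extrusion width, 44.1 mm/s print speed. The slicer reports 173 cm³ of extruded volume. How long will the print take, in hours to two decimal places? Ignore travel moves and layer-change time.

Extrusion cross-section = 0.33 × 0.63, so 0.2079 mm².
Toolpath length = 173 cm³ / 0.2079 mm² = 173000 / 0.2079 = 832130.8 mm.
Time extruding = 832130.8 / 44.1, so 18869.2 s.
Converting: 18869.2 s = 5.24 hours.

5.24 hours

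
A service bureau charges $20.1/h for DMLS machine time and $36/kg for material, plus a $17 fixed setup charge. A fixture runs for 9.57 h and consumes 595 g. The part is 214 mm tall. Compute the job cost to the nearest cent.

$230.78

Time charge = 20.1 × 9.57 = $192.357.
Material charge = 36 × 595/1000 = $21.42.
Adding setup: 192.357 + 21.42 + 17 → 230.777 ≈ $230.78.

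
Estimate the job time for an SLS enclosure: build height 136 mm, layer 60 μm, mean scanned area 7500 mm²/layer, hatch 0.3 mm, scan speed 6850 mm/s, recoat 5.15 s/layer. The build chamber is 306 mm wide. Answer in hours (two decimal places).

Number of layers: 136 / 0.06 → 2267 (rounded up).
Hatch length per layer = 7500 / 0.3 = 25000 mm.
Scan time per layer: 25000 / 6850 → 3.6496 s.
Per-layer time: 3.6496 + 5.15 → 8.7996 s.
2267 layers × 8.7996 s/layer = 19948.6932 s, i.e. 5.54 hours.

5.54 hours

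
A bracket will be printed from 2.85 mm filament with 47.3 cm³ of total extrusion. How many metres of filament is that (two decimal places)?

7.41 m

A = π r² = π × 1.425² = 6.3794 mm².
L = 47300 mm³ / 6.3794 mm² = 7414.49 mm, i.e. 7.41 m.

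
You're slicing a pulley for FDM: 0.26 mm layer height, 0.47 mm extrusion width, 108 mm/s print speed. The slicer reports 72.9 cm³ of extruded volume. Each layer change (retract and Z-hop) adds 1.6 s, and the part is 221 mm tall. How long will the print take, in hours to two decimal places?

Extrusion cross-section: 0.26 × 0.47 → 0.1222 mm².
Path length: 72900 mm³ / 0.1222 mm² → 596563 mm.
Extrusion time = 596563 / 108 = 5523.7 s.
Layers = ⌈221/0.26⌉ = 850.
Non-print overhead: 850 × 1.6 → 1360 s.
Total = 5523.7 + 1360 = 6883.7 s = 1.91 hours.

1.91 hours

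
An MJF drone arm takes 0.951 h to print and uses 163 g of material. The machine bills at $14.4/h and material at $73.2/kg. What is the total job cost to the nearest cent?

$25.63

Machine-time cost = 14.4 × 0.951 = $13.6944.
Feedstock cost = 73.2 × 163/1000, so $11.9316.
Total = 13.6944 + 11.9316 = 25.626 ≈ $25.63.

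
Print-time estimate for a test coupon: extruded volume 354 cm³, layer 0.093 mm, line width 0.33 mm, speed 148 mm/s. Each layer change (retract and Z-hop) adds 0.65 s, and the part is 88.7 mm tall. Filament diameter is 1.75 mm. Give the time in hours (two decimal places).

Line area = 0.093 × 0.33 = 0.03069 mm².
Total extruded path = 354000/0.03069 = 11534701.9 mm.
Extrusion time: 11534701.9 / 148 → 77937.2 s.
Number of layers: 88.7 / 0.093 → 954 (rounded up).
Non-print overhead = 954 × 0.65, so 620.1 s.
Total = 77937.2 + 620.1 = 78557.3 s = 21.82 hours.

21.82 hours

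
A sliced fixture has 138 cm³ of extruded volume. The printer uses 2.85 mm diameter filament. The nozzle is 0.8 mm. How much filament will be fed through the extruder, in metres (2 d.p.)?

21.63 m

Filament cross-section = π × (2.85/2)² = 6.3794 mm².
L = 138000 mm³ / 6.3794 mm² = 21632.13 mm, i.e. 21.63 m.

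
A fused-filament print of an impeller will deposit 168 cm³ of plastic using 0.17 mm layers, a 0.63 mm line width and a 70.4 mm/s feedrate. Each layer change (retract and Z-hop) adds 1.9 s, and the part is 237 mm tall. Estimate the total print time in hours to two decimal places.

6.93 hours

Line area = 0.17 × 0.63 = 0.1071 mm².
Toolpath length = 168 cm³ / 0.1071 mm² = 168000 / 0.1071 = 1568627.5 mm.
Print-move time = 1568627.5 / 70.4, so 22281.6 s.
Number of layers: 237 / 0.17 → 1395 (rounded up).
Non-print overhead: 1395 × 1.9 → 2650.5 s.
Total = 22281.6 + 2650.5 = 24932.1 s = 6.93 hours.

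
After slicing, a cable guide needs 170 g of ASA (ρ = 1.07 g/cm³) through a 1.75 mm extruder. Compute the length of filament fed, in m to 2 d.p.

66.05 m

Extruded volume: 170/1.07 = 158.8785 cm³ (158878.5 mm³).
A = π r² = π × 0.875² = 2.4053 mm².
Length = 158878.5 / 2.4053 = 66053.51 mm = 66.05 m.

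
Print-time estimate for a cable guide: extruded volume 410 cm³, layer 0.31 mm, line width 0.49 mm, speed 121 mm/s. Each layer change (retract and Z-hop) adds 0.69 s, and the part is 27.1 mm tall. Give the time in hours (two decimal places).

6.21 hours

Bead cross-section: 0.31 × 0.49 → 0.1519 mm².
Total extruded path = 410000/0.1519 = 2699144.2 mm.
Print-move time = 2699144.2 / 121, so 22307 s.
Layer count = ceil(27.1 / 0.31) = 88.
Non-print overhead: 88 × 0.69 → 60.72 s.
Altogether 22307 + 60.72 = 22367.72 s, i.e. 6.21 hours.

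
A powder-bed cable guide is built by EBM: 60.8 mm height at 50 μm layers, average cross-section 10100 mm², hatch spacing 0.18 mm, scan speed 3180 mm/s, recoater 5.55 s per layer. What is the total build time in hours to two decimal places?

7.83 hours

Layer count = ceil(60.8 / 0.05) = 1216.
Hatch length per layer = 10100 / 0.18, so 56111.1 mm.
Beam time per layer: 56111.1 / 3180 → 17.645 s.
Per-layer time = 17.645 + 5.55 = 23.195 s.
1216 layers × 23.195 s/layer = 28205.12 s, i.e. 7.83 hours.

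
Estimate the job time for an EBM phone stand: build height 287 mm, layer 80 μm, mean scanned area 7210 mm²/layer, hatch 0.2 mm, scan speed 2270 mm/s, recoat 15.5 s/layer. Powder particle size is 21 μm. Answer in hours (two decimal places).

31.28 hours

Number of layers: 287 / 0.08 → 3588 (rounded up).
Scan path per layer = 7210 / 0.2 = 36050 mm.
Beam time per layer = 36050 / 2270 = 15.8811 s.
Layer cycle = 15.8811 + 15.5, so 31.3811 s.
3588 layers × 31.3811 s/layer = 112595.3868 s, i.e. 31.28 hours.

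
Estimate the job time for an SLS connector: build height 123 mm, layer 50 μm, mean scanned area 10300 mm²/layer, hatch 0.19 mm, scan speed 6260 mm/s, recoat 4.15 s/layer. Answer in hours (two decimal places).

Layers = ⌈123/0.05⌉ = 2460.
Hatch length per layer = 10300 / 0.19 = 54210.5 mm.
Scan time per layer = 54210.5 / 6260, so 8.6598 s.
Layer cycle: 8.6598 + 4.15 → 12.8098 s.
Total: 2460 × 12.8098 s = 31512.108 s → 8.75 hours.

8.75 hours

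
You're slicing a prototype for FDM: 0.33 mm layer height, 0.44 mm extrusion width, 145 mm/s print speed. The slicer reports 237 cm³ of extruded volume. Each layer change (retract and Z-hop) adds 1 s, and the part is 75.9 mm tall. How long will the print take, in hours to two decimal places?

3.19 hours

Extrusion cross-section: 0.33 × 0.44 → 0.1452 mm².
Toolpath length = 237 cm³ / 0.1452 mm² = 237000 / 0.1452 = 1632231.4 mm.
Extrusion time = 1632231.4 / 145 = 11256.8 s.
Number of layers: 75.9 / 0.33 → 230 (rounded up).
Layer-change overhead = 230 × 1 = 230 s.
Total = 11256.8 + 230 = 11486.8 s = 3.19 hours.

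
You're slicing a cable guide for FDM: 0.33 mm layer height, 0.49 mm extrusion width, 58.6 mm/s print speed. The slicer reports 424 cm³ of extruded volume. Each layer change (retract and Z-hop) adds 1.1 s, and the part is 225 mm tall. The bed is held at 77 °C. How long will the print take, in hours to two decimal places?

12.64 hours

Line area: 0.33 × 0.49 → 0.1617 mm².
Path length: 424000 mm³ / 0.1617 mm² → 2622139.8 mm.
Print-move time = 2622139.8 / 58.6 = 44746.4 s.
Layers = ⌈225/0.33⌉ = 682.
Non-print overhead = 682 × 1.1 = 750.2 s.
Total = 44746.4 + 750.2 = 45496.6 s = 12.64 hours.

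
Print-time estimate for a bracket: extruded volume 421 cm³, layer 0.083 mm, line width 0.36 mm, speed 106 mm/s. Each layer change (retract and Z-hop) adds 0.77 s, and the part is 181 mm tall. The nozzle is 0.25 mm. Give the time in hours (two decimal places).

37.39 hours

Extrusion cross-section = 0.083 × 0.36, so 0.02988 mm².
Toolpath length = 421 cm³ / 0.02988 mm² = 421000 / 0.02988 = 14089692.1 mm.
Time extruding: 14089692.1 / 106 → 132921.6 s.
Layers = ⌈181/0.083⌉ = 2181.
Non-print overhead = 2181 × 0.77, so 1679.37 s.
Total = 132921.6 + 1679.37 = 134600.97 s = 37.39 hours.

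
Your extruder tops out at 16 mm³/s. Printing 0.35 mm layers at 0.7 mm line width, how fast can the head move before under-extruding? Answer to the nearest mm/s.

65 mm/s

Extrusion cross-section = 0.35 × 0.7 = 0.245 mm².
v_max = Q/A = 16/0.245 = 65.31 mm/s → 65 mm/s.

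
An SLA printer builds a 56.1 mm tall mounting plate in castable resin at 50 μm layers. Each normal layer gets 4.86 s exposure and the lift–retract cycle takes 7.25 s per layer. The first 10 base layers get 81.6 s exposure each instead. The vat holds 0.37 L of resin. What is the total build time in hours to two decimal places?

Layer count = ceil(56.1 / 0.05) = 1122.
Burn-in layers = 10 × (81.6 + 7.25), so 888.5 s.
Regular layers = 1112 × (4.86 + 7.25) = 13466.32 s.
Sum: 888.5 + 13466.32 = 14354.82 s → 3.99 hours.

3.99 hours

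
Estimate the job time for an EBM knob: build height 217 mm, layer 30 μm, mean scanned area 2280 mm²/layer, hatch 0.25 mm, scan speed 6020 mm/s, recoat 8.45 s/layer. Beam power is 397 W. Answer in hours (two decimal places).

20.02 hours

Layer count = ceil(217 / 0.03) = 7234.
Scan path per layer: 2280 / 0.25 → 9120 mm.
Beam time per layer = 9120 / 6020 = 1.515 s.
Time per layer = 1.515 + 8.45 = 9.965 s.
Build time = 7234 × 9.965 = 72086.81 s = 20.02 hours.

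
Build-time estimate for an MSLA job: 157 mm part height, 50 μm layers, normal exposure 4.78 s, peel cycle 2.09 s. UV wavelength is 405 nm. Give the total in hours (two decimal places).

5.99 hours

Number of layers: 157 / 0.05 → 3140 (rounded up).
Per-layer time = 4.78 + 2.09 = 6.87 s.
Build time: 3140 × 6.87 s = 21571.8 s, i.e. 5.99 hours.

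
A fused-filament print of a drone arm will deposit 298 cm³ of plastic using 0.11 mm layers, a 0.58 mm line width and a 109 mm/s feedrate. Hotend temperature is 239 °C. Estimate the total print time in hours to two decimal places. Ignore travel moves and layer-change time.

Bead cross-section = 0.11 × 0.58 = 0.0638 mm².
Path length: 298000 mm³ / 0.0638 mm² → 4670846.4 mm.
Extrusion time: 4670846.4 / 109 → 42851.8 s.
Converting: 42851.8 s = 11.90 hours.

11.90 hours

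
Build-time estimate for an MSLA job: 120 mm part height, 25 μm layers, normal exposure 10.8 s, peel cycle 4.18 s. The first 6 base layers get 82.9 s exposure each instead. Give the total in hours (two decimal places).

Number of layers: 120 / 0.025 → 4800 (rounded up).
Base layers = 6 × (82.9 + 4.18), so 522.48 s.
Normal layers = 4794 × (10.8 + 4.18) = 71814.12 s.
Sum: 522.48 + 71814.12 = 72336.6 s → 20.09 hours.

20.09 hours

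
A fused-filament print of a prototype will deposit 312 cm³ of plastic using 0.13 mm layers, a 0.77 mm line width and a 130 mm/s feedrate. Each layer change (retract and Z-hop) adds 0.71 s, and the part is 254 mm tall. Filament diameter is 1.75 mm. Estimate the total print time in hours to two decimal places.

Extrusion cross-section = 0.13 × 0.77 = 0.1001 mm².
Total extruded path = 312000/0.1001 = 3116883.1 mm.
Extrusion time: 3116883.1 / 130 → 23976 s.
Number of layers: 254 / 0.13 → 1954 (rounded up).
Non-print overhead = 1954 × 0.71, so 1387.34 s.
Altogether 23976 + 1387.34 = 25363.34 s, i.e. 7.05 hours.

7.05 hours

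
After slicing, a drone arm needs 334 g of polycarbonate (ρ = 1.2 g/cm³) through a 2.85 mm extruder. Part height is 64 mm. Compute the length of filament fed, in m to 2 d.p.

Extruded volume: 334/1.2 = 278.3333 cm³ (278333.3 mm³).
Cross-section of 2.85 mm filament: π·(2.85/2)² = 6.3794 mm².
Length = 278333.3 / 6.3794 = 43630.01 mm = 43.63 m.

43.63 m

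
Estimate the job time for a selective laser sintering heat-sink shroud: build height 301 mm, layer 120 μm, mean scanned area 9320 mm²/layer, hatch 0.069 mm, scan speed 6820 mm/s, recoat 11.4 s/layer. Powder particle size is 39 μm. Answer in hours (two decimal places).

21.75 hours

Number of layers: 301 / 0.12 → 2509 (rounded up).
Scan path per layer = 9320 / 0.069 = 135072.5 mm.
Per-layer scan time = 135072.5 / 6820, so 19.8054 s.
Per-layer time: 19.8054 + 11.4 → 31.2054 s.
Total: 2509 × 31.2054 s = 78294.3486 s → 21.75 hours.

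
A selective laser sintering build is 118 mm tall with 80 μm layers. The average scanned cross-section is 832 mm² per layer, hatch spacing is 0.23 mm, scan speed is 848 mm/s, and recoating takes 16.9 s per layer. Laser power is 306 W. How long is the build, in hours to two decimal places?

8.67 hours

Number of layers: 118 / 0.08 → 1475 (rounded up).
Hatch length per layer = 832 / 0.23, so 3617.4 mm.
Laser time per layer: 3617.4 / 848 → 4.2658 s.
Time per layer = 4.2658 + 16.9 = 21.1658 s.
Build time = 1475 × 21.1658 = 31219.555 s = 8.67 hours.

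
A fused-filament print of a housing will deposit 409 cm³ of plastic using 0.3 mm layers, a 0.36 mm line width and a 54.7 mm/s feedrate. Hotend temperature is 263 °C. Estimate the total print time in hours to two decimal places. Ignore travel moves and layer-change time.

19.23 hours

Extrusion cross-section: 0.3 × 0.36 → 0.108 mm².
Toolpath length = 409 cm³ / 0.108 mm² = 409000 / 0.108 = 3787037 mm.
Time extruding: 3787037 / 54.7 → 69232.9 s.
In the requested units: 69232.9 s = 19.23 hours.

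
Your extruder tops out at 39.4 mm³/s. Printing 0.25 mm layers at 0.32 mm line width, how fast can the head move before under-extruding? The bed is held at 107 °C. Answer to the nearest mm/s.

A: 0.25 × 0.32 → 0.08 mm².
Max speed = 39.4 / 0.08 = 492.50 ≈ 493 mm/s.

493 mm/s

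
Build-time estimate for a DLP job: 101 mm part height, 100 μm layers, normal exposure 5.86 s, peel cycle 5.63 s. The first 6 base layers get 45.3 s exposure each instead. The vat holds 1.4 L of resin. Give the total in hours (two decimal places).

3.29 hours

Number of layers: 101 / 0.1 → 1010 (rounded up).
Burn-in layers: 6 × (45.3 + 5.63) → 305.58 s.
Normal layers = 1004 × (5.86 + 5.63), so 11535.96 s.
Sum: 305.58 + 11535.96 = 11841.54 s → 3.29 hours.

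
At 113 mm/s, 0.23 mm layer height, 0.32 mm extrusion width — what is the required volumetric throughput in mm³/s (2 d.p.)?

A: 0.23 × 0.32 → 0.0736 mm².
Volumetric flow = 113 × 0.0736 = 8.32 mm³/s.

8.32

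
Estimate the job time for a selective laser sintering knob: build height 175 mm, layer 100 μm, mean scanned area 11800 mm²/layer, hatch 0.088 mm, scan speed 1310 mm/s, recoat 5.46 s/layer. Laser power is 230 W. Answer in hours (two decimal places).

52.41 hours

Layers = ⌈175/0.1⌉ = 1750.
Hatch length per layer: 11800 / 0.088 → 134090.9 mm.
Laser time per layer = 134090.9 / 1310, so 102.3595 s.
Layer cycle: 102.3595 + 5.46 → 107.8195 s.
1750 layers × 107.8195 s/layer = 188684.125 s, i.e. 52.41 hours.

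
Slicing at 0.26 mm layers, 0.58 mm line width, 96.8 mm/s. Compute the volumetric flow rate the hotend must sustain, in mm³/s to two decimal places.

14.60

Bead cross-section: 0.26 × 0.58 → 0.1508 mm².
Volumetric flow = 96.8 × 0.1508 = 14.60 mm³/s.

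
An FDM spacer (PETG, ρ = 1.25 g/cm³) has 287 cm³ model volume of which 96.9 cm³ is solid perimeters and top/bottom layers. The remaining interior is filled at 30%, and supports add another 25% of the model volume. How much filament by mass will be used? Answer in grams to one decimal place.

282.1 g

Volume inside the shell = 287 − 96.9, so 190.1 cm³.
Infill deposited = 0.30 × 190.1, so 57.03 cm³.
Support: 0.25 × 287 → 71.75 cm³.
Total extruded: 96.9 + 57.03 + 71.75 → 225.68 cm³.
Mass: 225.68 × 1.25 → 282.1 g.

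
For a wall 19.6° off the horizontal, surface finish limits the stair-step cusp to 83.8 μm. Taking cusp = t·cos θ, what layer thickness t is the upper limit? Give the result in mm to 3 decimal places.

0.089 mm

cos(19.6°) = 0.9421; t_max = 0.0838/0.9421 = 0.089 mm.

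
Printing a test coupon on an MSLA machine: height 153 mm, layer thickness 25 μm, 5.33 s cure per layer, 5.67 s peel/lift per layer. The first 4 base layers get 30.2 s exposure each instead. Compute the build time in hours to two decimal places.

Number of layers: 153 / 0.025 → 6120 (rounded up).
Bottom layers: 4 × (30.2 + 5.67) → 143.48 s.
Remaining layers: 6116 × (5.33 + 5.67) → 67276 s.
Total = 143.48 + 67276 = 67419.48 s = 18.73 hours.

18.73 hours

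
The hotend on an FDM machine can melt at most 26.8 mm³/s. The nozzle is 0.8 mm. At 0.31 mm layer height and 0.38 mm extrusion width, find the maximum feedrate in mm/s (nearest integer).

A = 0.31 × 0.38, so 0.1178 mm².
Max speed = 26.8 / 0.1178 = 227.50 ≈ 228 mm/s.

228 mm/s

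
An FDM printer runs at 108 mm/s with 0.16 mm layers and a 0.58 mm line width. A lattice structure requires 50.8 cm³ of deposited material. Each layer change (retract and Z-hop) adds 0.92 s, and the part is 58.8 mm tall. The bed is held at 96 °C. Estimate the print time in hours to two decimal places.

Extrusion cross-section: 0.16 × 0.58 → 0.0928 mm².
Path length: 50800 mm³ / 0.0928 mm² → 547413.8 mm.
Print-move time = 547413.8 / 108 = 5068.6 s.
Layers = ⌈58.8/0.16⌉ = 368.
Z-hop total = 368 × 0.92, so 338.56 s.
Altogether 5068.6 + 338.56 = 5407.16 s, i.e. 1.50 hours.

1.50 hours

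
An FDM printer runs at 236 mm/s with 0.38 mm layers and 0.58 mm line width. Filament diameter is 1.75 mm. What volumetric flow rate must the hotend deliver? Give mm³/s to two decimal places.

A = 0.38 × 0.58 = 0.2204 mm².
Q = v·A = 236 × 0.2204 = 52.01 mm³/s.

52.01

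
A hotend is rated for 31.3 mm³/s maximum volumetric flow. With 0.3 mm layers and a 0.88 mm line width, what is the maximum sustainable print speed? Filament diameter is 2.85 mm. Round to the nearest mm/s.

119 mm/s

Bead cross-section = 0.3 × 0.88, so 0.264 mm².
v_max = Q/A = 31.3/0.264 = 118.56 mm/s → 119 mm/s.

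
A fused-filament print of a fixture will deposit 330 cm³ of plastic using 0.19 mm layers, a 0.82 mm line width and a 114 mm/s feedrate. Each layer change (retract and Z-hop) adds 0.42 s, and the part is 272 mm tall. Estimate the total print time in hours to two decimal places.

Extrusion cross-section = 0.19 × 0.82, so 0.1558 mm².
Total extruded path = 330000/0.1558 = 2118100.1 mm.
Extrusion time = 2118100.1 / 114 = 18579.8 s.
Layers = ⌈272/0.19⌉ = 1432.
Layer-change overhead = 1432 × 0.42 = 601.44 s.
Altogether 18579.8 + 601.44 = 19181.24 s, i.e. 5.33 hours.

5.33 hours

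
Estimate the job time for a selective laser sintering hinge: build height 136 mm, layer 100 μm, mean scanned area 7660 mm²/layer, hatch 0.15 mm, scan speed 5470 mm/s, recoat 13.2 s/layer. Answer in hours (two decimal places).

8.51 hours

Layers = ⌈136/0.1⌉ = 1360.
Scan path per layer = 7660 / 0.15, so 51066.7 mm.
Laser time per layer = 51066.7 / 5470, so 9.3358 s.
Time per layer = 9.3358 + 13.2, so 22.5358 s.
Total: 1360 × 22.5358 s = 30648.688 s → 8.51 hours.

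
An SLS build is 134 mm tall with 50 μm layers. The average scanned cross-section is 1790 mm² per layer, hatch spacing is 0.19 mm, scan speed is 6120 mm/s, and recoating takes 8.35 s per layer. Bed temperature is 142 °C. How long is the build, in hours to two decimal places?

7.36 hours

Layers = ⌈134/0.05⌉ = 2680.
Hatch length per layer = 1790 / 0.19, so 9421.1 mm.
Scan time per layer = 9421.1 / 6120 = 1.5394 s.
Per-layer time: 1.5394 + 8.35 → 9.8894 s.
Build time = 2680 × 9.8894 = 26503.592 s = 7.36 hours.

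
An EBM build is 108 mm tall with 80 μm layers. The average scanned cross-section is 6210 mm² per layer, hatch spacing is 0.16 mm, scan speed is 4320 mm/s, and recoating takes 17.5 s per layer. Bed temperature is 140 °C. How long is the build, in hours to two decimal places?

9.93 hours

Layer count = ceil(108 / 0.08) = 1350.
Per-layer scan distance: 6210 / 0.16 → 38812.5 mm.
Beam time per layer = 38812.5 / 4320, so 8.9844 s.
Layer cycle: 8.9844 + 17.5 → 26.4844 s.
Total: 1350 × 26.4844 s = 35753.94 s → 9.93 hours.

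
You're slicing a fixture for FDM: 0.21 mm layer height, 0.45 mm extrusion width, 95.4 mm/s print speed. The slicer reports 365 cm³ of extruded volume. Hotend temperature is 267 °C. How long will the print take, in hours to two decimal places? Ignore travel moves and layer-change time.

11.25 hours

Bead cross-section = 0.21 × 0.45, so 0.0945 mm².
Total extruded path = 365000/0.0945 = 3862433.9 mm.
Time extruding = 3862433.9 / 95.4 = 40486.7 s.
That's 40486.7 s → 11.25 hours.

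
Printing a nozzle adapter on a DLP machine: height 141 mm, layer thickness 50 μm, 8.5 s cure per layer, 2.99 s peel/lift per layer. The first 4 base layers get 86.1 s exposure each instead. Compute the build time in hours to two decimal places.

Layer count = ceil(141 / 0.05) = 2820.
Burn-in layers = 4 × (86.1 + 2.99) = 356.36 s.
Regular layers = 2816 × (8.5 + 2.99) = 32355.84 s.
Total = 356.36 + 32355.84 = 32712.2 s = 9.09 hours.

9.09 hours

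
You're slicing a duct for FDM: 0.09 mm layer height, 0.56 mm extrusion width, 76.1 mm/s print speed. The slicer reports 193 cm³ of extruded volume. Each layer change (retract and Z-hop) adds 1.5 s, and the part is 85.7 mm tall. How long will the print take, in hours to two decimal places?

Extrusion cross-section = 0.09 × 0.56, so 0.0504 mm².
Path length: 193000 mm³ / 0.0504 mm² → 3829365.1 mm.
Time extruding = 3829365.1 / 76.1, so 50320.2 s.
Number of layers: 85.7 / 0.09 → 953 (rounded up).
Z-hop total = 953 × 1.5, so 1429.5 s.
Altogether 50320.2 + 1429.5 = 51749.7 s, i.e. 14.37 hours.

14.37 hours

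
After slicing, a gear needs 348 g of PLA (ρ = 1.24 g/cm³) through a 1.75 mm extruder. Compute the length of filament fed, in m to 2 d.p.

116.68 m

Extruded volume: 348/1.24 = 280.6452 cm³ (280645.2 mm³).
Cross-section of 1.75 mm filament: π·(1.75/2)² = 2.4053 mm².
L = V/A = 280645.2/2.4053 = 116677.84 mm → 116.68 m.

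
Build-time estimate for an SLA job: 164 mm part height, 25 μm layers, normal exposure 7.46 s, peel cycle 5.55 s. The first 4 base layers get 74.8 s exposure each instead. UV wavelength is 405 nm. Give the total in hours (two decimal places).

23.78 hours

Number of layers: 164 / 0.025 → 6560 (rounded up).
Bottom layers = 4 × (74.8 + 5.55), so 321.4 s.
Remaining layers: 6556 × (7.46 + 5.55) → 85293.56 s.
Total = 321.4 + 85293.56 = 85614.96 s = 23.78 hours.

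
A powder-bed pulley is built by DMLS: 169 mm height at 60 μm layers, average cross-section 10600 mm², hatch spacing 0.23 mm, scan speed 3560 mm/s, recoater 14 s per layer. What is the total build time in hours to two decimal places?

Layer count = ceil(169 / 0.06) = 2817.
Per-layer scan distance = 10600 / 0.23, so 46087 mm.
Scan time per layer = 46087 / 3560 = 12.9458 s.
Per-layer time: 12.9458 + 14 → 26.9458 s.
2817 layers × 26.9458 s/layer = 75906.3186 s, i.e. 21.09 hours.

21.09 hours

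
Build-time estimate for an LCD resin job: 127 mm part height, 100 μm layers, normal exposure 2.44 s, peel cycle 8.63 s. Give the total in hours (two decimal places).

3.91 hours

Layer count = ceil(127 / 0.1) = 1270.
Cycle time: 2.44 + 8.63 → 11.07 s.
Total = 1270 × 11.07 = 14058.9 s = 3.91 hours.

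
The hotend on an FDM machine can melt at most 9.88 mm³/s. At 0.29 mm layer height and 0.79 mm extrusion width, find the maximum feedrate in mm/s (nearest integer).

Extrusion cross-section = 0.29 × 0.79, so 0.2291 mm².
Max speed = 9.88 / 0.2291 = 43.13 ≈ 43 mm/s.

43 mm/s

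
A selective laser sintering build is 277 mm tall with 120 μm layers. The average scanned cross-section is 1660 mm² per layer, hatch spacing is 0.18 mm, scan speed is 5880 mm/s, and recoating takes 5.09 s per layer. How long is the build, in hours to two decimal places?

Layer count = ceil(277 / 0.12) = 2309.
Hatch length per layer = 1660 / 0.18, so 9222.2 mm.
Per-layer scan time: 9222.2 / 5880 → 1.5684 s.
Time per layer = 1.5684 + 5.09, so 6.6584 s.
Total: 2309 × 6.6584 s = 15374.2456 s → 4.27 hours.

4.27 hours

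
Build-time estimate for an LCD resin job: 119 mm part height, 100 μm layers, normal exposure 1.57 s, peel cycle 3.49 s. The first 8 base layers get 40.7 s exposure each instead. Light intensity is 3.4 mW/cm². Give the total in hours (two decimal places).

1.76 hours

Layers = ⌈119/0.1⌉ = 1190.
Bottom layers = 8 × (40.7 + 3.49) = 353.52 s.
Normal layers: 1182 × (1.57 + 3.49) → 5980.92 s.
Sum: 353.52 + 5980.92 = 6334.44 s → 1.76 hours.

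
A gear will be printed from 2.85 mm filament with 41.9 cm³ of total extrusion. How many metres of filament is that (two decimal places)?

Cross-section of 2.85 mm filament: π·(2.85/2)² = 6.3794 mm².
L = 41900 mm³ / 6.3794 mm² = 6568.02 mm, i.e. 6.57 m.

6.57 m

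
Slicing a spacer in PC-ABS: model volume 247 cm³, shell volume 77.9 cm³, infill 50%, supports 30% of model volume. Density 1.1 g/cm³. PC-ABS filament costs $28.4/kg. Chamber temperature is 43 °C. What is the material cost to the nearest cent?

$7.39

Infill region = 247 − 77.9 = 169.1 cm³.
Deposited infill: 0.50 × 169.1 → 84.55 cm³.
Support = 0.30 × 247, so 74.1 cm³.
Total extruded: 77.9 + 84.55 + 74.1 → 236.55 cm³.
Mass: 236.55 × 1.1 → 260.205 g.
At $28.4/kg: 260.205/1000 × 28.4 = $7.39.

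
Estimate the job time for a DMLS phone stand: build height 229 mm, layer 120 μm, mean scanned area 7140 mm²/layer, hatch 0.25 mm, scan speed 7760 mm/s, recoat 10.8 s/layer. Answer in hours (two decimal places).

Layers = ⌈229/0.12⌉ = 1909.
Hatch length per layer = 7140 / 0.25, so 28560 mm.
Scan time per layer = 28560 / 7760, so 3.6804 s.
Layer cycle: 3.6804 + 10.8 → 14.4804 s.
Total: 1909 × 14.4804 s = 27643.0836 s → 7.68 hours.

7.68 hours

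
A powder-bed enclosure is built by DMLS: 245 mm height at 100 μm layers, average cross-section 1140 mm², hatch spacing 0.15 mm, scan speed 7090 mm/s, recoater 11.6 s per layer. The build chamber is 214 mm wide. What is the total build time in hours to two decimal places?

8.62 hours

Layer count = ceil(245 / 0.1) = 2450.
Scan path per layer = 1140 / 0.15 = 7600 mm.
Per-layer scan time: 7600 / 7090 → 1.0719 s.
Time per layer = 1.0719 + 11.6 = 12.6719 s.
Total: 2450 × 12.6719 s = 31046.155 s → 8.62 hours.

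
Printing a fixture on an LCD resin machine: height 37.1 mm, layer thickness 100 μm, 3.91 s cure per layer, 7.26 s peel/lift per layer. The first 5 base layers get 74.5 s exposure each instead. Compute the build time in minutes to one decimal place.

75.0 minutes

Layers = ⌈37.1/0.1⌉ = 371.
Bottom layers = 5 × (74.5 + 7.26) = 408.8 s.
Normal layers = 366 × (3.91 + 7.26), so 4088.22 s.
Total = 408.8 + 4088.22 = 4497.02 s = 75.0 minutes.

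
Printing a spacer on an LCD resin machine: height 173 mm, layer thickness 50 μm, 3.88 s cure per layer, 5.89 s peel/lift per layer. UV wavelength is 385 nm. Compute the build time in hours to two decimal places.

9.39 hours

Layer count = ceil(173 / 0.05) = 3460.
Cycle time: 3.88 + 5.89 → 9.77 s.
Build time: 3460 × 9.77 s = 33804.2 s, i.e. 9.39 hours.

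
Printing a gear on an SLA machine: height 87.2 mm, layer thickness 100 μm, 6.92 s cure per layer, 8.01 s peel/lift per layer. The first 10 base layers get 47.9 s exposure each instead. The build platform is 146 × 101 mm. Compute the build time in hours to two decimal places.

3.73 hours

Layer count = ceil(87.2 / 0.1) = 872.
Burn-in layers: 10 × (47.9 + 8.01) → 559.1 s.
Normal layers: 862 × (6.92 + 8.01) → 12869.66 s.
Total = 559.1 + 12869.66 = 13428.76 s = 3.73 hours.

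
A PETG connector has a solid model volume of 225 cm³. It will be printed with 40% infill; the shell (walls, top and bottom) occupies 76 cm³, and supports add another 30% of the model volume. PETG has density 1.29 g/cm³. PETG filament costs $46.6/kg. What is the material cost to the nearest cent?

$12.21

Volume inside the shell = 225 − 76, so 149 cm³.
Infill volume = 0.40 × 149, so 59.6 cm³.
Support = 0.30 × 225 = 67.5 cm³.
Deposited volume = 76 + 59.6 + 67.5, so 203.1 cm³.
Mass: 203.1 × 1.29 → 261.999 g.
At $46.6/kg: 261.999/1000 × 46.6 = $12.21.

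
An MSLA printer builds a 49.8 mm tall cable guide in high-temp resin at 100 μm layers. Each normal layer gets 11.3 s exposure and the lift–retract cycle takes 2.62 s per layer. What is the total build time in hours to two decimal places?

Number of layers: 49.8 / 0.1 → 498 (rounded up).
Cycle time = 11.3 + 2.62, so 13.92 s.
Total = 498 × 13.92 = 6932.16 s = 1.93 hours.

1.93 hours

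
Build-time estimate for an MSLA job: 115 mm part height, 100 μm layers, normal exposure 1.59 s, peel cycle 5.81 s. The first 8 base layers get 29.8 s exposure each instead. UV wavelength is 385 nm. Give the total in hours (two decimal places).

2.43 hours

Number of layers: 115 / 0.1 → 1150 (rounded up).
Base layers = 8 × (29.8 + 5.81), so 284.88 s.
Normal layers = 1142 × (1.59 + 5.81) = 8450.8 s.
Total = 284.88 + 8450.8 = 8735.68 s = 2.43 hours.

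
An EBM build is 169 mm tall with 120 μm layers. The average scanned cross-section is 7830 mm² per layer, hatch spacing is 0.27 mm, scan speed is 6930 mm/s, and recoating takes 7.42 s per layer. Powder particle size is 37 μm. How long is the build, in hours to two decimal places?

4.54 hours

Layer count = ceil(169 / 0.12) = 1409.
Scan path per layer = 7830 / 0.27 = 29000 mm.
Beam time per layer = 29000 / 6930 = 4.1847 s.
Time per layer: 4.1847 + 7.42 → 11.6047 s.
Build time = 1409 × 11.6047 = 16351.0223 s = 4.54 hours.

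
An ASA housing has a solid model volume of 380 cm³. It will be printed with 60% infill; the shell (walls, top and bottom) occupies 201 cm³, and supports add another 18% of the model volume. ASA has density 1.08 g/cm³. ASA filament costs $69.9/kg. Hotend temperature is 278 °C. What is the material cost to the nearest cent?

$28.45

Interior volume = 380 − 201 = 179 cm³.
Infill deposited = 0.60 × 179, so 107.4 cm³.
Support: 0.18 × 380 → 68.4 cm³.
Total printed volume = 201 + 107.4 + 68.4 = 376.8 cm³.
Mass = 376.8 × 1.08 = 406.944 g.
At $69.9/kg: 406.944/1000 × 69.9 = $28.45.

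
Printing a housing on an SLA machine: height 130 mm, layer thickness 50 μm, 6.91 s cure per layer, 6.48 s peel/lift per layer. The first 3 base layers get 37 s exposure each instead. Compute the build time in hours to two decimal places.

9.70 hours

Layers = ⌈130/0.05⌉ = 2600.
Burn-in layers: 3 × (37 + 6.48) → 130.44 s.
Regular layers: 2597 × (6.91 + 6.48) → 34773.83 s.
Total = 130.44 + 34773.83 = 34904.27 s = 9.70 hours.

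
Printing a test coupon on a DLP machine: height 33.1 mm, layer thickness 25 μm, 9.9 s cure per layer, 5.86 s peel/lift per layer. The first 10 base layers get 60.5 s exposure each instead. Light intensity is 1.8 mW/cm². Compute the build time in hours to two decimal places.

Layer count = ceil(33.1 / 0.025) = 1324.
Bottom layers = 10 × (60.5 + 5.86) = 663.6 s.
Regular layers = 1314 × (9.9 + 5.86) = 20708.64 s.
Sum: 663.6 + 20708.64 = 21372.24 s → 5.94 hours.

5.94 hours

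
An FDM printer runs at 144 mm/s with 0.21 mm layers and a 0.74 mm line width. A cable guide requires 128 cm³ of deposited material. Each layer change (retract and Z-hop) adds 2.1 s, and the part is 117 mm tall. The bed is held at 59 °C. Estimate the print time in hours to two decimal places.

1.91 hours

Extrusion cross-section = 0.21 × 0.74, so 0.1554 mm².
Path length: 128000 mm³ / 0.1554 mm² → 823680.8 mm.
Extrusion time = 823680.8 / 144 = 5720 s.
Layer count = ceil(117 / 0.21) = 558.
Z-hop total: 558 × 2.1 → 1171.8 s.
Altogether 5720 + 1171.8 = 6891.8 s, i.e. 1.91 hours.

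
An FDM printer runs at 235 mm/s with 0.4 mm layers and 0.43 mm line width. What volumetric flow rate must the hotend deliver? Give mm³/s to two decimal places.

A = 0.4 × 0.43 = 0.172 mm².
Q = v·A = 235 × 0.172 = 40.42 mm³/s.

40.42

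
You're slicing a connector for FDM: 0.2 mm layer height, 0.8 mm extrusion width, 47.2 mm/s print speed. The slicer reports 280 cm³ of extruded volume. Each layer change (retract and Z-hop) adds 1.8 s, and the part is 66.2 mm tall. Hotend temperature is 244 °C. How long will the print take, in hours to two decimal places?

Bead cross-section = 0.2 × 0.8, so 0.16 mm².
Toolpath length = 280 cm³ / 0.16 mm² = 280000 / 0.16 = 1750000 mm.
Time extruding: 1750000 / 47.2 → 37076.3 s.
Number of layers: 66.2 / 0.2 → 331 (rounded up).
Non-print overhead = 331 × 1.8 = 595.8 s.
Total = 37076.3 + 595.8 = 37672.1 s = 10.46 hours.

10.46 hours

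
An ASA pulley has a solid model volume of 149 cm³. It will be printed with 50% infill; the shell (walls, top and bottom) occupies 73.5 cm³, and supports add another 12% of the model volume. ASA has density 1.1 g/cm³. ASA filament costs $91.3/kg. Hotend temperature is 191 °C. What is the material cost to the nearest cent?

Volume inside the shell = 149 − 73.5, so 75.5 cm³.
Infill volume: 0.50 × 75.5 → 37.75 cm³.
Support = 0.12 × 149, so 17.88 cm³.
Total printed volume: 73.5 + 37.75 + 17.88 → 129.13 cm³.
Mass = 129.13 × 1.1, so 142.043 g.
At $91.3/kg: 142.043/1000 × 91.3 = $12.97.

$12.97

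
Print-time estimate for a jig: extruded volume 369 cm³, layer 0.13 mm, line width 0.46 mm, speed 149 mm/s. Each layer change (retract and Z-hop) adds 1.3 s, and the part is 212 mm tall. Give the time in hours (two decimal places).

Extrusion cross-section: 0.13 × 0.46 → 0.0598 mm².
Toolpath length = 369 cm³ / 0.0598 mm² = 369000 / 0.0598 = 6170568.6 mm.
Print-move time = 6170568.6 / 149 = 41413.2 s.
Layers = ⌈212/0.13⌉ = 1631.
Layer-change overhead: 1631 × 1.3 → 2120.3 s.
Altogether 41413.2 + 2120.3 = 43533.5 s, i.e. 12.09 hours.

12.09 hours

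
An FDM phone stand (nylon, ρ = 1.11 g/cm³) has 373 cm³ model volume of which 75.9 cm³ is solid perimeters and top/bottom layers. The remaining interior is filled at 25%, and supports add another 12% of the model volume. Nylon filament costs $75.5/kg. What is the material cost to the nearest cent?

Interior volume = 373 − 75.9, so 297.1 cm³.
Infill deposited = 0.25 × 297.1, so 74.275 cm³.
Support: 0.12 × 373 → 44.76 cm³.
Total extruded: 75.9 + 74.275 + 44.76 → 194.935 cm³.
Mass: 194.935 × 1.11 → 216.37785 g.
Cost = 216.37785 g / 1000 × $75.5/kg = $16.34.

$16.34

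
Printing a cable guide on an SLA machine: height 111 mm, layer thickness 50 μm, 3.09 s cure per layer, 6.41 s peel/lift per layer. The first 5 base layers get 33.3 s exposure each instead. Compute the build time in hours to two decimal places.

Layers = ⌈111/0.05⌉ = 2220.
Base layers = 5 × (33.3 + 6.41) = 198.55 s.
Normal layers = 2215 × (3.09 + 6.41) = 21042.5 s.
Sum: 198.55 + 21042.5 = 21241.05 s → 5.90 hours.

5.90 hours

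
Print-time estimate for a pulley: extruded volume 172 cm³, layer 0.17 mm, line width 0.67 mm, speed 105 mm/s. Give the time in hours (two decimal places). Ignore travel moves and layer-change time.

Bead cross-section: 0.17 × 0.67 → 0.1139 mm².
Toolpath length = 172 cm³ / 0.1139 mm² = 172000 / 0.1139 = 1510096.6 mm.
Time extruding = 1510096.6 / 105 = 14381.9 s.
Converting: 14381.9 s = 3.99 hours.

3.99 hours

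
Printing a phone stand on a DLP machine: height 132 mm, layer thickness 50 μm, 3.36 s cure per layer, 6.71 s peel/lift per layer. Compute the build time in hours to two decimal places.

Number of layers: 132 / 0.05 → 2640 (rounded up).
Per-layer time: 3.36 + 6.71 → 10.07 s.
Total = 2640 × 10.07 = 26584.8 s = 7.38 hours.

7.38 hours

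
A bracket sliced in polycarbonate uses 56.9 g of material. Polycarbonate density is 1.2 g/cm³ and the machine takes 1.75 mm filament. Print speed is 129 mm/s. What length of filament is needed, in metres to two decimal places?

Extruded volume: 56.9/1.2 = 47.4167 cm³ (47416.7 mm³).
A = π r² = π × 0.875² = 2.4053 mm².
Length = 47416.7 / 2.4053 = 19713.42 mm = 19.71 m.

19.71 m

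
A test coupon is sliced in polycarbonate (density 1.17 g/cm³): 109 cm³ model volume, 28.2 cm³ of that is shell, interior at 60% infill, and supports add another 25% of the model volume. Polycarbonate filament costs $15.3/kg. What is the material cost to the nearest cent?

$1.86

Interior volume = 109 − 28.2, so 80.8 cm³.
Infill volume: 0.60 × 80.8 → 48.48 cm³.
Support = 0.25 × 109, so 27.25 cm³.
Total printed volume = 28.2 + 48.48 + 27.25, so 103.93 cm³.
Mass: 103.93 × 1.17 → 121.5981 g.
At $15.3/kg: 121.5981/1000 × 15.3 = $1.86.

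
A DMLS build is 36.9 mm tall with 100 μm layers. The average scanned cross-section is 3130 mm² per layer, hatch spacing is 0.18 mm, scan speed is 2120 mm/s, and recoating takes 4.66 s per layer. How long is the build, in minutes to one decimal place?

79.1 minutes

Layer count = ceil(36.9 / 0.1) = 369.
Hatch length per layer: 3130 / 0.18 → 17388.9 mm.
Laser time per layer = 17388.9 / 2120, so 8.2023 s.
Per-layer time = 8.2023 + 4.66 = 12.8623 s.
Total: 369 × 12.8623 s = 4746.1887 s → 79.1 minutes.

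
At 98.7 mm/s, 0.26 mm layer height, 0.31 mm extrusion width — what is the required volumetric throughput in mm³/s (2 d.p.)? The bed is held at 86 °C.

Bead cross-section = 0.26 × 0.31 = 0.0806 mm².
Q = v·A = 98.7 × 0.0806 = 7.96 mm³/s.

7.96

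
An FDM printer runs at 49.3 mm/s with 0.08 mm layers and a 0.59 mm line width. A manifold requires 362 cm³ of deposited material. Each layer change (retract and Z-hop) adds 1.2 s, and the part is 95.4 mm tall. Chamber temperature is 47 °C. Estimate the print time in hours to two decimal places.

Extrusion cross-section: 0.08 × 0.59 → 0.0472 mm².
Path length: 362000 mm³ / 0.0472 mm² → 7669491.5 mm.
Extrusion time = 7669491.5 / 49.3, so 155567.8 s.
Layer count = ceil(95.4 / 0.08) = 1193.
Z-hop total: 1193 × 1.2 → 1431.6 s.
Total = 155567.8 + 1431.6 = 156999.4 s = 43.61 hours.

43.61 hours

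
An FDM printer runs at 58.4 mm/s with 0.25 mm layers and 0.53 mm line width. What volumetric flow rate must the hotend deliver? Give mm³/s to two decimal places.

Extrusion cross-section = 0.25 × 0.53 = 0.1325 mm².
Q = v·A = 58.4 × 0.1325 = 7.74 mm³/s.

7.74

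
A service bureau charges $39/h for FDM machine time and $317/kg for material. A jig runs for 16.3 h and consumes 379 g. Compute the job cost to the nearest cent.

$755.84

Machine cost: 39 × 16.3 → $635.70.
Material charge = 317 × 379/1000, so $120.143.
Total = 635.70 + 120.143 = 755.843 ≈ $755.84.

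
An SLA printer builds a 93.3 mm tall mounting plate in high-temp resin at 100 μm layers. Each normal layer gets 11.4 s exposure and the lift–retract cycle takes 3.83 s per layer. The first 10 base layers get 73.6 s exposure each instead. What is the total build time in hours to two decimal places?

Number of layers: 93.3 / 0.1 → 933 (rounded up).
Burn-in layers = 10 × (73.6 + 3.83), so 774.3 s.
Normal layers: 923 × (11.4 + 3.83) → 14057.29 s.
Total = 774.3 + 14057.29 = 14831.59 s = 4.12 hours.

4.12 hours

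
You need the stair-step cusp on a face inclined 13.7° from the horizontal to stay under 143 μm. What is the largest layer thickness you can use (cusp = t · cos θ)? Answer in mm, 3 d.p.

t = h_c / cos θ = 0.143 / 0.9715 = 0.147 mm.

0.147 mm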